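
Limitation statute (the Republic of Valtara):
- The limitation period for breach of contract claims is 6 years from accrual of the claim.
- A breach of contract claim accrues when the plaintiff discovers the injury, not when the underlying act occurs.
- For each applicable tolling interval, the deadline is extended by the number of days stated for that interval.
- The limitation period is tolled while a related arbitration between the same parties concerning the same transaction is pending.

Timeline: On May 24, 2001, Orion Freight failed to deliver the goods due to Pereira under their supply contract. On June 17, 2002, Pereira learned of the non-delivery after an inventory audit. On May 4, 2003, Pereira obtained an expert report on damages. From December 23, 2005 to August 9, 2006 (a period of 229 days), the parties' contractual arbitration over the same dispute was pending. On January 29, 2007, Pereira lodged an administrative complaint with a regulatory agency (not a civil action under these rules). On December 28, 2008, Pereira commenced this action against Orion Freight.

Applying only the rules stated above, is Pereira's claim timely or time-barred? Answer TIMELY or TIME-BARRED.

TIMELY

Accrual is tied to discovery, so the period began on June 17, 2002 rather than on May 24, 2001 when the act occurred.
The untolled deadline — 6 years after June 17, 2002 — is June 17, 2008.
The pending related arbitration from December 23, 2005 to August 9, 2006 tolled the period for 229 days, extending the deadline to February 1, 2009.
Nothing else in the chronology tolls or restarts the period.
Pereira filed on December 28, 2008, before the February 1, 2009 deadline, so the action is timely.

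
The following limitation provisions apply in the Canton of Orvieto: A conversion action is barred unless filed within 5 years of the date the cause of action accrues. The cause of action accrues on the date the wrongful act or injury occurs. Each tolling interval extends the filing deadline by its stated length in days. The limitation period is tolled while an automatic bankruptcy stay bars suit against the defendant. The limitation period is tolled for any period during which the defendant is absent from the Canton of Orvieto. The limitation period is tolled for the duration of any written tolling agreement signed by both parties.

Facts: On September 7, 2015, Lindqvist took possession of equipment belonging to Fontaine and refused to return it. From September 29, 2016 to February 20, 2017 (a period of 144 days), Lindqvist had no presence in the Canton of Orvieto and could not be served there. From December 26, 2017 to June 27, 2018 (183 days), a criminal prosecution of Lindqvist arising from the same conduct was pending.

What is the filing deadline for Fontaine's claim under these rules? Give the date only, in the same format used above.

January 29, 2021

The limitation period began to run on September 7, 2015.
5 years from September 7, 2015 is September 7, 2020.
The period was tolled for 144 days by the defendant's absence from the jurisdiction (September 29, 2016 to February 20, 2017), pushing the deadline to January 29, 2021.
The pending criminal prosecution from December 26, 2017 to June 27, 2018 does not toll the period, because no stated rule makes a criminal prosecution a tolling event.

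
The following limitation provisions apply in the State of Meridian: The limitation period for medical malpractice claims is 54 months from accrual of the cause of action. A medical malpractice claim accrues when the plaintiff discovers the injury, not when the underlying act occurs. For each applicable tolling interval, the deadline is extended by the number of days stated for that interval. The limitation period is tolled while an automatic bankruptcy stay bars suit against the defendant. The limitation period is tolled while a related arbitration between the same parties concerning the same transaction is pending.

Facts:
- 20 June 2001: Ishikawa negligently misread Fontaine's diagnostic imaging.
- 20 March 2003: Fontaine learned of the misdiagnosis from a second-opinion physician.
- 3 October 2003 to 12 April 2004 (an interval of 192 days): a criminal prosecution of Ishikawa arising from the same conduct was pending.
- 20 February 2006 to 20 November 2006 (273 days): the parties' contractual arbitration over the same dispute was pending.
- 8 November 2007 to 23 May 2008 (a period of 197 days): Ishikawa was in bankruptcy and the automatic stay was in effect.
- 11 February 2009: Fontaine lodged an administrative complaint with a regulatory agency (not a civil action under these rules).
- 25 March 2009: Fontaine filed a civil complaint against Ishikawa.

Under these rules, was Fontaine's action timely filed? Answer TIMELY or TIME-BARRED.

TIME-BARRED

Under the discovery rule, the claim accrued on 20 March 2003, when Fontaine discovered the injury — not on the 20 June 2001 date of the underlying act.
The untolled deadline — 54 months after 20 March 2003 — is 20 September 2007.
Because the pending related arbitration ran from 20 February 2006 to 20 November 2006, the deadline is extended by 273 days to 19 June 2008.
The automatic bankruptcy stay from 8 November 2007 to 23 May 2008 tolled the period for 197 days, extending the deadline to 2 January 2009.
Although a criminal prosecution ran from 3 October 2003 to 12 April 2004, the stated rules do not make that a tolling event, so it is disregarded.
The other events in the timeline have no effect on the limitation period under the stated rules.
Fontaine filed on 25 March 2009, after the 2 January 2009 deadline, so the action is time-barred.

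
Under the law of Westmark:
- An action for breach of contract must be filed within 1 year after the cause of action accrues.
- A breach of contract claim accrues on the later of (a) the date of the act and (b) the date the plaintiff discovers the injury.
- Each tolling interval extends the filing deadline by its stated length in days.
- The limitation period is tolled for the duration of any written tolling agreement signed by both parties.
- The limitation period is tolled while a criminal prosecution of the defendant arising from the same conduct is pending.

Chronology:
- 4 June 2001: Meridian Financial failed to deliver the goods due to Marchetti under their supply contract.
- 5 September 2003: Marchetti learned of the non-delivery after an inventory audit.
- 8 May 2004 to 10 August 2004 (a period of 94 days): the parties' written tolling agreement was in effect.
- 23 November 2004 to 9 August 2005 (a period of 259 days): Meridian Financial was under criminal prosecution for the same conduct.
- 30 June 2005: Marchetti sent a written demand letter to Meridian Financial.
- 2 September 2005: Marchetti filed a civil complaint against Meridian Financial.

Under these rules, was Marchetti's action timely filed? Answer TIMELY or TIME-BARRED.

TIME-BARRED

The claim accrued on 5 September 2003 — the later of the 4 June 2001 act and the 5 September 2003 discovery.
1 year from 5 September 2003 is 5 September 2004.
Because the written tolling agreement ran from 8 May 2004 to 10 August 2004, the deadline is extended by 94 days to 8 December 2004.
Because the pending criminal prosecution ran from 23 November 2004 to 9 August 2005, the deadline is extended by 259 days to 24 August 2005.
The other events in the timeline have no effect on the limitation period under the stated rules.
Filing on 2 September 2005 missed the 24 August 2005 deadline — the action is time-barred.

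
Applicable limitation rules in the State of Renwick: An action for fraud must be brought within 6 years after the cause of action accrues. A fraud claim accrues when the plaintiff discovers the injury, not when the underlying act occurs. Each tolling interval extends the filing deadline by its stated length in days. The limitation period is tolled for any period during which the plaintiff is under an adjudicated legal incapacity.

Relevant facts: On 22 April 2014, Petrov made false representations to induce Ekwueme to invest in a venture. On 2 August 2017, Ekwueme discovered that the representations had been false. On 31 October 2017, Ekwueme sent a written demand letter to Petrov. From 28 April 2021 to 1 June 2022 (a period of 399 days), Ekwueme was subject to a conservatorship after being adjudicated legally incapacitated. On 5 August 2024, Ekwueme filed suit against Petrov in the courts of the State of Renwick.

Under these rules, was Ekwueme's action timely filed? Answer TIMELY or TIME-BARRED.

Under the discovery rule, the claim accrued on 2 August 2017, when Ekwueme discovered the injury — not on the 22 April 2014 date of the underlying act.
Adding the 6 years base period to 2 August 2017 gives a deadline of 2 August 2023, before any tolling.
The plaintiff's legal incapacity from 28 April 2021 to 1 June 2022 tolled the period for 399 days, extending the deadline to 4 September 2024.
Nothing else in the chronology tolls or restarts the period.
Filing on 5 August 2024 beat the 4 September 2024 deadline — the action is timely.

TIMELY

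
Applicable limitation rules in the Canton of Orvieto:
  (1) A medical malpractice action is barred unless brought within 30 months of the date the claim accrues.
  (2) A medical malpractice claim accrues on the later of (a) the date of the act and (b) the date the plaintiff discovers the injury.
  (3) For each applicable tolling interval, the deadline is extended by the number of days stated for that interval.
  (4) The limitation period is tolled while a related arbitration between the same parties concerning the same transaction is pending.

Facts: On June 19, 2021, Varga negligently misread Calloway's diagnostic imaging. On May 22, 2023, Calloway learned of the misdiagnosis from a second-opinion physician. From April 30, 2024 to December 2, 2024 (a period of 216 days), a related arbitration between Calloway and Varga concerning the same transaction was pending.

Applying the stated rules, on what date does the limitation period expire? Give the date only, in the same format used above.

June 26, 2026

The claim accrued on May 22, 2023 — the later of the June 19, 2021 act and the May 22, 2023 discovery.
Adding the 30 months base period to May 22, 2023 gives a deadline of November 22, 2025, before any tolling.
The period was tolled for 216 days by the pending related arbitration (April 30, 2024 to December 2, 2024), pushing the deadline to June 26, 2026.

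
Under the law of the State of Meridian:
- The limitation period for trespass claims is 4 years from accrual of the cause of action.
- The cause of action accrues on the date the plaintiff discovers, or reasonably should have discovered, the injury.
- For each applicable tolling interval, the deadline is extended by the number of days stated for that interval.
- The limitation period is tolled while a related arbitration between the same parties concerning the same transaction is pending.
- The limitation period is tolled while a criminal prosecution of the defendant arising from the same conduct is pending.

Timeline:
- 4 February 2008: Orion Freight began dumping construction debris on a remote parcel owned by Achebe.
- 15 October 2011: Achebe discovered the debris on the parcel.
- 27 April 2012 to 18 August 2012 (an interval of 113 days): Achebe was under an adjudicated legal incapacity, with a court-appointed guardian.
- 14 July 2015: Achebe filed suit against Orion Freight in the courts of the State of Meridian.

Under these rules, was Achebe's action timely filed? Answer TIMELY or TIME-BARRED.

Accrual is tied to discovery, so the period began on 15 October 2011 rather than on 4 February 2008 when the act occurred.
The untolled deadline — 4 years after 15 October 2011 — is 15 October 2015.
Although the plaintiff's incapacity ran from 27 April 2012 to 18 August 2012, the stated rules do not make that a tolling event, so it is disregarded.
Filing on 14 July 2015 beat the 15 October 2015 deadline — the action is timely.

TIMELY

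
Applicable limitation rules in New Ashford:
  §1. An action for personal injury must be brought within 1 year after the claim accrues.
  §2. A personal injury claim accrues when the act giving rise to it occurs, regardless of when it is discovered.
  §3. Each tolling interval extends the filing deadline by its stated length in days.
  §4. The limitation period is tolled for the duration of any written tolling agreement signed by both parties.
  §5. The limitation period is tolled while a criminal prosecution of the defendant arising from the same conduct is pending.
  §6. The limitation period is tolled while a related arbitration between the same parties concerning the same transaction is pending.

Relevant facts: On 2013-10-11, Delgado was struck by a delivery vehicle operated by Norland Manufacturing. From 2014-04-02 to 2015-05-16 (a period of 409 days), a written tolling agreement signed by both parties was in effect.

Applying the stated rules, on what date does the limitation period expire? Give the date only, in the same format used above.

2015-11-24

The claim accrued on 2013-10-11, when the wrongful act occurred.
Adding the 1 year base period to 2013-10-11 gives a deadline of 2014-10-11, before any tolling.
Because the written tolling agreement ran from 2014-04-02 to 2015-05-16, the deadline is extended by 409 days to 2015-11-24.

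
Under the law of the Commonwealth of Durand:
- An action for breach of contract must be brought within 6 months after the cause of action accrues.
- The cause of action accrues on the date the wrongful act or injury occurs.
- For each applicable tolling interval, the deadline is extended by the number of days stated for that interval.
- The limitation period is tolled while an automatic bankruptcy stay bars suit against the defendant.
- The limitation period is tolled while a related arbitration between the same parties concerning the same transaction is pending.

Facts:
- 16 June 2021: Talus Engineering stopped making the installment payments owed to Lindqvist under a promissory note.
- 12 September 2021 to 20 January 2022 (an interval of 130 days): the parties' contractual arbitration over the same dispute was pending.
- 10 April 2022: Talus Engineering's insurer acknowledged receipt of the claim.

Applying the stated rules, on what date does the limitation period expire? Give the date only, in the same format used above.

25 April 2022

The limitation period began to run on 16 June 2021.
The untolled deadline — 6 months after 16 June 2021 — is 16 December 2021.
Because the pending related arbitration ran from 12 September 2021 to 20 January 2022, the deadline is extended by 130 days to 25 April 2022.
Nothing else in the chronology tolls or restarts the period.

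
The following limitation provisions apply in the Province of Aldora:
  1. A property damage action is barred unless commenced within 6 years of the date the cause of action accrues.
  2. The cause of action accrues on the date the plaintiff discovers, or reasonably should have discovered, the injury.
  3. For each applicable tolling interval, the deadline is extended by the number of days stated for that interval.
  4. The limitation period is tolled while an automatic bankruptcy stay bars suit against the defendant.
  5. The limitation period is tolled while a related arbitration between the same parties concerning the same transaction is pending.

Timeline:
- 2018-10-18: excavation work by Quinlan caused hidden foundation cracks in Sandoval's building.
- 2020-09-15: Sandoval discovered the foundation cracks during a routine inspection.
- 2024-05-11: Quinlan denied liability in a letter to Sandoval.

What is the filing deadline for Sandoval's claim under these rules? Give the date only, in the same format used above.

2026-09-15

Under the discovery rule, the claim accrued on 2020-09-15, when Sandoval discovered the injury — not on the 2018-10-18 date of the underlying act.
Adding the 6 years base period to 2020-09-15 gives a deadline of 2026-09-15, before any tolling.
Nothing else in the chronology tolls or restarts the period.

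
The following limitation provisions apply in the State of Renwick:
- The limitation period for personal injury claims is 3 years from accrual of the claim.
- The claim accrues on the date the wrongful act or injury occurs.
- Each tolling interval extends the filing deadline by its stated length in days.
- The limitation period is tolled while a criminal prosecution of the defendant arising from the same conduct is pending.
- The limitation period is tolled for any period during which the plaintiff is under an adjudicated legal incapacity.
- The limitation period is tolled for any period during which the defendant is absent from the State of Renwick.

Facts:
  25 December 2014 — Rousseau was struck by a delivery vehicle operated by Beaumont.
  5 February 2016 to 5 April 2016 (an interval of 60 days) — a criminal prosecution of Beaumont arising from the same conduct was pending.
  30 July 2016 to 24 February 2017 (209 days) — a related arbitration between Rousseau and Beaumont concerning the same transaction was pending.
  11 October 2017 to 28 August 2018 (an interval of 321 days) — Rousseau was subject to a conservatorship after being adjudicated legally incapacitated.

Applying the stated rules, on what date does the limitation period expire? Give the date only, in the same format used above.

The limitation period began to run on 25 December 2014.
Adding the 3 years base period to 25 December 2014 gives a deadline of 25 December 2017, before any tolling.
The pending criminal prosecution from 5 February 2016 to 5 April 2016 tolled the period for 60 days, extending the deadline to 23 February 2018.
The plaintiff's legal incapacity from 11 October 2017 to 28 August 2018 tolled the period for 321 days, extending the deadline to 10 January 2019.
No stated provision tolls the period for a pending arbitration, so the interval from 30 July 2016 to 24 February 2017 has no effect on the deadline.

10 January 2019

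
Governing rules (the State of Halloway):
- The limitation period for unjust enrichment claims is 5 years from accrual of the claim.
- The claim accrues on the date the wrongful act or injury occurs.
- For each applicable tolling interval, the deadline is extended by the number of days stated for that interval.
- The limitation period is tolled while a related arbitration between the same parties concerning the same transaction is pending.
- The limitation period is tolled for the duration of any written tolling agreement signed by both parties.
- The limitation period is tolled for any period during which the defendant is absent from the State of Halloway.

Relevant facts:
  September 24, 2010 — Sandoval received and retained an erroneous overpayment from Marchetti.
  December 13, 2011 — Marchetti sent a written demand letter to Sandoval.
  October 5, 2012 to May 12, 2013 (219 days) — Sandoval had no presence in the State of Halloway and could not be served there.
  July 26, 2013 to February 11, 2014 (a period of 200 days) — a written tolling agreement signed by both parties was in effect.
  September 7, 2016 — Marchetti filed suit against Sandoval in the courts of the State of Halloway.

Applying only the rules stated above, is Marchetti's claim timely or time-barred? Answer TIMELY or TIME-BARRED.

The limitation period began to run on September 24, 2010.
5 years from September 24, 2010 is September 24, 2015.
The period was tolled for 219 days by the defendant's absence from the jurisdiction (October 5, 2012 to May 12, 2013), pushing the deadline to April 30, 2016.
Because the written tolling agreement ran from July 26, 2013 to February 11, 2014, the deadline is extended by 200 days to November 16, 2016.
Nothing else in the chronology tolls or restarts the period.
The September 7, 2016 filing precedes the November 16, 2016 deadline; the claim is timely.

TIMELY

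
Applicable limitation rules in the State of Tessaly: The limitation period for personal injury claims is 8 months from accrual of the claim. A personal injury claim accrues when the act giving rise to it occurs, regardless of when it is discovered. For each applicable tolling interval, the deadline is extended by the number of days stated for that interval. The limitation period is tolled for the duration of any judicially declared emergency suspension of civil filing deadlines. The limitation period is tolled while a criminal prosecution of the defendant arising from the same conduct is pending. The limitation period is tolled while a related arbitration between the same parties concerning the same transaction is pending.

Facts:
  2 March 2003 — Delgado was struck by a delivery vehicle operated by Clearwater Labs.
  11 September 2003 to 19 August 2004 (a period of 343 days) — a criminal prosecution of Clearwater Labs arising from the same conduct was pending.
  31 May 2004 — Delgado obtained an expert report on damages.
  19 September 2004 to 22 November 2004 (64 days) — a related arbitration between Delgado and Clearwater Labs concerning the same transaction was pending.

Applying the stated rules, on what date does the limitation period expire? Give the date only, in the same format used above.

The claim accrued on 2 March 2003, when the wrongful act occurred.
8 months from 2 March 2003 is 2 November 2003.
The pending criminal prosecution from 11 September 2003 to 19 August 2004 tolled the period for 343 days, extending the deadline to 10 October 2004.
The pending related arbitration from 19 September 2004 to 22 November 2004 tolled the period for 64 days, extending the deadline to 13 December 2004.
The other events in the timeline have no effect on the limitation period under the stated rules.

13 December 2004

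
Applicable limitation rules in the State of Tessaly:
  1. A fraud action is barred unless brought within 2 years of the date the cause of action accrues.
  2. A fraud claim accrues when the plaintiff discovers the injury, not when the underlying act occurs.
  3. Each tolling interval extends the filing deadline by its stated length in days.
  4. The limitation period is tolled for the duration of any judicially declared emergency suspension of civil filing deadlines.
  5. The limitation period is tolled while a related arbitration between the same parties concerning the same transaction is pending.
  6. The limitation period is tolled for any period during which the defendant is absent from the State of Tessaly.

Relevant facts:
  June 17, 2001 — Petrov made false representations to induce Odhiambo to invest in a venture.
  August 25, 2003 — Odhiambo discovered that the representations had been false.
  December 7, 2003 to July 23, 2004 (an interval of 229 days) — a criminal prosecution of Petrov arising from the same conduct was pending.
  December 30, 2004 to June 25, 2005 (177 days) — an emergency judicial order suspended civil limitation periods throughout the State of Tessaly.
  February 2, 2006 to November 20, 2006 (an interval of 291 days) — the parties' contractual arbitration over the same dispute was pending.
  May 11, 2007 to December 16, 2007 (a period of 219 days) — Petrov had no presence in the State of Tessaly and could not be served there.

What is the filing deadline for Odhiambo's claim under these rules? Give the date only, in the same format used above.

December 6, 2006

Accrual is tied to discovery, so the period began on August 25, 2003 rather than on June 17, 2001 when the act occurred.
Adding the 2 years base period to August 25, 2003 gives a deadline of August 25, 2005, before any tolling.
The period was tolled for 177 days by the emergency suspension of filing deadlines (December 30, 2004 to June 25, 2005), pushing the deadline to February 18, 2006.
The period was tolled for 291 days by the pending related arbitration (February 2, 2006 to November 20, 2006), pushing the deadline to December 6, 2006.
The defendant's absence from the jurisdiction starting May 11, 2007 came too late — the period had run on December 6, 2006 — and so does not extend the deadline.
The pending criminal prosecution from December 7, 2003 to July 23, 2004 does not toll the period, because no stated rule makes a criminal prosecution a tolling event.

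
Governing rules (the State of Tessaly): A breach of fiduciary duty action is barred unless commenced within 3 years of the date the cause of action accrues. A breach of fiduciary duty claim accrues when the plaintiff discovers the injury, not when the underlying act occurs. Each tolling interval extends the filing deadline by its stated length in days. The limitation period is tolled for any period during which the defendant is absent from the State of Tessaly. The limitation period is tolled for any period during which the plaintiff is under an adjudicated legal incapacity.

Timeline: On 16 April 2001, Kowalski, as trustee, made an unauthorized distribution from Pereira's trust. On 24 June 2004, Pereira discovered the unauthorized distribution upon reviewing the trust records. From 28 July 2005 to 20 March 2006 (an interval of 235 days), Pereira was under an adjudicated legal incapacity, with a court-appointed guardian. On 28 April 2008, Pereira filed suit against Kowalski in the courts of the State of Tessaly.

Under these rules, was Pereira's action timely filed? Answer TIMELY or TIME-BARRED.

TIME-BARRED

Under the discovery rule, the claim accrued on 24 June 2004, when Pereira discovered the injury — not on the 16 April 2001 date of the underlying act.
The untolled deadline — 3 years after 24 June 2004 — is 24 June 2007.
The plaintiff's legal incapacity from 28 July 2005 to 20 March 2006 tolled the period for 235 days, extending the deadline to 14 February 2008.
Filing on 28 April 2008 missed the 14 February 2008 deadline — the action is time-barred.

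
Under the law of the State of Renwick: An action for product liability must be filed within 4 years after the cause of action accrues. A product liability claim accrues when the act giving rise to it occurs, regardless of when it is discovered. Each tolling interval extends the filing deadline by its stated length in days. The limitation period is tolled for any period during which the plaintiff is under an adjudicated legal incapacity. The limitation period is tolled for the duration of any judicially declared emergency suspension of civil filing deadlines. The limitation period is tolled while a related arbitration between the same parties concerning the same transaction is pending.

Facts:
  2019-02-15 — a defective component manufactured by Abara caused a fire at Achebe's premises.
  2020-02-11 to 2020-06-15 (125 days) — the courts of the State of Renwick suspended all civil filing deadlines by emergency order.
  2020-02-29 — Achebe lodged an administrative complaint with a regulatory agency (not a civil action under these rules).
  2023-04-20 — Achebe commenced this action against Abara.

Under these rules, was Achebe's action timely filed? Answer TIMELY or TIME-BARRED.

The claim accrued on 2019-02-15, when the wrongful act occurred.
The untolled deadline — 4 years after 2019-02-15 — is 2023-02-15.
The period was tolled for 125 days by the emergency suspension of filing deadlines (2020-02-11 to 2020-06-15), pushing the deadline to 2023-06-20.
None of the other events listed affects the running of the period under the stated rules.
Achebe filed on 2023-04-20, before the 2023-06-20 deadline, so the action is timely.

TIMELY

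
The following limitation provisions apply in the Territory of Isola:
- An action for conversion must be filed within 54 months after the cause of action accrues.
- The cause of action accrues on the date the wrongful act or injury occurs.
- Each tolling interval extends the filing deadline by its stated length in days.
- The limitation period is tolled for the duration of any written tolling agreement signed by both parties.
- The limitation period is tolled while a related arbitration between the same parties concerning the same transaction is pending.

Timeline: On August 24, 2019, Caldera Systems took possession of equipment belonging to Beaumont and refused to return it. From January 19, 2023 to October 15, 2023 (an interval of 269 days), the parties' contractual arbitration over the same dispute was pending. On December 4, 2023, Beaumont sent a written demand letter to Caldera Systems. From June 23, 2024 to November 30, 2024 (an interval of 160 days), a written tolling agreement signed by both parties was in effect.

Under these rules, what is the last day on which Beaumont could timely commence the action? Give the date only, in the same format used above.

The cause of action accrued on August 24, 2019, the date of the act.
54 months from August 24, 2019 is February 24, 2024.
The period was tolled for 269 days by the pending related arbitration (January 19, 2023 to October 15, 2023), pushing the deadline to November 19, 2024.
Because the written tolling agreement ran from June 23, 2024 to November 30, 2024, the deadline is extended by 160 days to April 28, 2025.
Nothing else in the chronology tolls or restarts the period.

April 28, 2025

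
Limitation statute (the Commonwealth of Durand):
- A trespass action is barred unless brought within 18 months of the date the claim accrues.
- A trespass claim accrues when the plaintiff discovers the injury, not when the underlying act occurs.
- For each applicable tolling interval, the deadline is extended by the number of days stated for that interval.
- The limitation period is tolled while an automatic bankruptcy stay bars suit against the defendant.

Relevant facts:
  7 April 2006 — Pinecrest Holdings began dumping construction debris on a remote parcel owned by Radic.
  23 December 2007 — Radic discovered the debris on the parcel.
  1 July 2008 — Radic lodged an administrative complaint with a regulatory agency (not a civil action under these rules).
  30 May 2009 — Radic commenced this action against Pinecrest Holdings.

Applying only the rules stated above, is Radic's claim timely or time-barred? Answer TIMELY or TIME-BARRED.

TIMELY

Accrual is tied to discovery, so the period began on 23 December 2007 rather than on 7 April 2006 when the act occurred.
18 months from 23 December 2007 is 23 June 2009.
The other events in the timeline have no effect on the limitation period under the stated rules.
Filing on 30 May 2009 beat the 23 June 2009 deadline — the action is timely.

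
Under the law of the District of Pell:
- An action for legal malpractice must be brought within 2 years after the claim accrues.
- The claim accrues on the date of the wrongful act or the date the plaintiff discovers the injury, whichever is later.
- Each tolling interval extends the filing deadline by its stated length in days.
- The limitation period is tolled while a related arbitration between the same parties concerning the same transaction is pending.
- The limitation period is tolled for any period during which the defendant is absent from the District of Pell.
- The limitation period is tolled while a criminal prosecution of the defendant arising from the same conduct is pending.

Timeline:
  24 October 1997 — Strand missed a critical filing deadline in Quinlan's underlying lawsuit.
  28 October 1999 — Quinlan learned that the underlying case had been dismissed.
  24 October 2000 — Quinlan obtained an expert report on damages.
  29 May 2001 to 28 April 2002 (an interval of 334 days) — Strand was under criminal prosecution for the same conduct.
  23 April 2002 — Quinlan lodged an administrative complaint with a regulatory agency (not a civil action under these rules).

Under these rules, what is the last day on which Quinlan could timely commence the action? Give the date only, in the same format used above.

27 September 2002

The claim accrued on 28 October 1999 — the later of the 24 October 1997 act and the 28 October 1999 discovery.
Adding the 2 years base period to 28 October 1999 gives a deadline of 28 October 2001, before any tolling.
Because the pending criminal prosecution ran from 29 May 2001 to 28 April 2002, the deadline is extended by 334 days to 27 September 2002.
The other events in the timeline have no effect on the limitation period under the stated rules.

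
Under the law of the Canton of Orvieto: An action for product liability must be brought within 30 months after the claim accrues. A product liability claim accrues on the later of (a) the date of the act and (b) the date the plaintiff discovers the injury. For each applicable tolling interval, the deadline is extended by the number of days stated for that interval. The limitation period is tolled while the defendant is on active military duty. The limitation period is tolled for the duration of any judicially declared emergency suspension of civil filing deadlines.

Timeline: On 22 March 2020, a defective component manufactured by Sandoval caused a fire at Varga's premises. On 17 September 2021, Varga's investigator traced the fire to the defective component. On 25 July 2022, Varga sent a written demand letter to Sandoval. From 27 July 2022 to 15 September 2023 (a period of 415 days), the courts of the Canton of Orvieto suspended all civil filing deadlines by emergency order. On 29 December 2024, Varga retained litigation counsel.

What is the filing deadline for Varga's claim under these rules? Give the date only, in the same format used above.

The claim accrued on 17 September 2021 — the later of the 22 March 2020 act and the 17 September 2021 discovery.
Adding the 30 months base period to 17 September 2021 gives a deadline of 17 March 2024, before any tolling.
Because the emergency suspension of filing deadlines ran from 27 July 2022 to 15 September 2023, the deadline is extended by 415 days to 6 May 2025.
None of the other events listed affects the running of the period under the stated rules.

6 May 2025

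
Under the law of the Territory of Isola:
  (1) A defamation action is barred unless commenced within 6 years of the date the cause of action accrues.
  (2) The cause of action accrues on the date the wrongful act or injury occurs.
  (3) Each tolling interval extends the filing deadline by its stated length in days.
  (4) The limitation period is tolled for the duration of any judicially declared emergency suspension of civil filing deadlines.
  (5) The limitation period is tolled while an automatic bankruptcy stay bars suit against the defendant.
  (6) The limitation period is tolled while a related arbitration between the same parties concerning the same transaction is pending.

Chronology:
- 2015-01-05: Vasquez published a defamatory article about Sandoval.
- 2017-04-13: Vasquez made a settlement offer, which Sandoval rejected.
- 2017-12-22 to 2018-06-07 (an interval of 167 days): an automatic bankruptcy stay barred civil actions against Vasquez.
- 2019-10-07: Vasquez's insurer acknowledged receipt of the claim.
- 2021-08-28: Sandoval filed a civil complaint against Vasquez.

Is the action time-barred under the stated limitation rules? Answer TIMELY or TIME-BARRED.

TIME-BARRED

The cause of action accrued on 2015-01-05, the date of the act.
Adding the 6 years base period to 2015-01-05 gives a deadline of 2021-01-05, before any tolling.
The period was tolled for 167 days by the automatic bankruptcy stay (2017-12-22 to 2018-06-07), pushing the deadline to 2021-06-21.
Nothing else in the chronology tolls or restarts the period.
The 2021-08-28 filing falls after the 2021-06-21 deadline; the claim is time-barred.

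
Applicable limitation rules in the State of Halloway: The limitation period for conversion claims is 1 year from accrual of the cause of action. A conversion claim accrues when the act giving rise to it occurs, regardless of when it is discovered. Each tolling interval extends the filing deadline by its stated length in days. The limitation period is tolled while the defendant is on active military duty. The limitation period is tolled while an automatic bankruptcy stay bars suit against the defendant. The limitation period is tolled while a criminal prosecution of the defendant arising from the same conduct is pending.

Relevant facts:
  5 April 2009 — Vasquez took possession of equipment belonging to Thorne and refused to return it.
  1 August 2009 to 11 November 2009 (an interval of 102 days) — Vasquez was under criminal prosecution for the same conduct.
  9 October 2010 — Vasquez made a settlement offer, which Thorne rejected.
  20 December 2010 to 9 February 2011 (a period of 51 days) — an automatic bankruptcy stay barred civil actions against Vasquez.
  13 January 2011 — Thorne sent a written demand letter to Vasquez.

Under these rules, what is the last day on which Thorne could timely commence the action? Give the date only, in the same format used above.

16 July 2010

The cause of action accrued on 5 April 2009, the date of the act.
The untolled deadline — 1 year after 5 April 2009 — is 5 April 2010.
The pending criminal prosecution from 1 August 2009 to 11 November 2009 tolled the period for 102 days, extending the deadline to 16 July 2010.
By the time the automatic bankruptcy stay began on 20 December 2010, the limitation period had already expired on 16 July 2010; that interval cannot revive it.
None of the other events listed affects the running of the period under the stated rules.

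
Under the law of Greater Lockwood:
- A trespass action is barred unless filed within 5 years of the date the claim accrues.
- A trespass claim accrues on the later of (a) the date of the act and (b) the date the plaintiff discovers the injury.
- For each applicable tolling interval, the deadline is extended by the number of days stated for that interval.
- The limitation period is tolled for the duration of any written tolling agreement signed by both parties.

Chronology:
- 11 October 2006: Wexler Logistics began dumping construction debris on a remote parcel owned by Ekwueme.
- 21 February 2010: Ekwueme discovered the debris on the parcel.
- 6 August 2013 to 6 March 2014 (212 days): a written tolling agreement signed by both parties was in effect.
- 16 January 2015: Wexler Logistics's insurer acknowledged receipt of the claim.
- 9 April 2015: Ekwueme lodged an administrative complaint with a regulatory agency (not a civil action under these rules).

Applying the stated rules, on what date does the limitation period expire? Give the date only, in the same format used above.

Because discovery on 21 February 2010 post-dates the 11 October 2006 act, accrual under the later-of rule falls on 21 February 2010.
The untolled deadline — 5 years after 21 February 2010 — is 21 February 2015.
The period was tolled for 212 days by the written tolling agreement (6 August 2013 to 6 March 2014), pushing the deadline to 21 September 2015.
Nothing else in the chronology tolls or restarts the period.

21 September 2015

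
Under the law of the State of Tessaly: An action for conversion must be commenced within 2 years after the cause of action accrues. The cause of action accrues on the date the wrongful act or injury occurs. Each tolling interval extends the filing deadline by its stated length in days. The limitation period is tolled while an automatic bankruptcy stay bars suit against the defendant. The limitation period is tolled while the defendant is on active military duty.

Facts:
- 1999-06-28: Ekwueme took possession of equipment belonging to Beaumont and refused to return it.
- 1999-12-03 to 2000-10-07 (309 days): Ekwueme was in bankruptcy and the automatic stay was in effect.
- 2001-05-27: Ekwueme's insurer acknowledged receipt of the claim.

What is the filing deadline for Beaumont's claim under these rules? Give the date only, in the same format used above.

The cause of action accrued on 1999-06-28, the date of the act.
Adding the 2 years base period to 1999-06-28 gives a deadline of 2001-06-28, before any tolling.
The period was tolled for 309 days by the automatic bankruptcy stay (1999-12-03 to 2000-10-07), pushing the deadline to 2002-05-03.
Nothing else in the chronology tolls or restarts the period.

2002-05-03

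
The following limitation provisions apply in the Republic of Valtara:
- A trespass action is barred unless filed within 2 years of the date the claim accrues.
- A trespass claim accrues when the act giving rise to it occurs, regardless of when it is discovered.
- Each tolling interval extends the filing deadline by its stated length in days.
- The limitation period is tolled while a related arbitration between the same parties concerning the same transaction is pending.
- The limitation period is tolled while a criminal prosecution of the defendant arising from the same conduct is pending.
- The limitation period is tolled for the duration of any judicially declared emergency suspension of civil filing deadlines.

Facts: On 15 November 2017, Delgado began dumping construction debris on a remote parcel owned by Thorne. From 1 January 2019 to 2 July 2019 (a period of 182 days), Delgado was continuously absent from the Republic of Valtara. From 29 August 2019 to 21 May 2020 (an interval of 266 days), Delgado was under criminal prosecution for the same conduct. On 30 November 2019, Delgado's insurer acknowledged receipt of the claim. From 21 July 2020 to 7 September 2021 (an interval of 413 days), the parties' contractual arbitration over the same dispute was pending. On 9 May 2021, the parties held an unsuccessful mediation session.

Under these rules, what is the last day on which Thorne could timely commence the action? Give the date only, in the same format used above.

The claim accrued on 15 November 2017, when the wrongful act occurred.
Adding the 2 years base period to 15 November 2017 gives a deadline of 15 November 2019, before any tolling.
The pending criminal prosecution from 29 August 2019 to 21 May 2020 tolled the period for 266 days, extending the deadline to 7 August 2020.
Because the pending related arbitration ran from 21 July 2020 to 7 September 2021, the deadline is extended by 413 days to 24 September 2021.
No stated provision tolls the period for the defendant's absence, so the interval from 1 January 2019 to 2 July 2019 has no effect on the deadline.
The other events in the timeline have no effect on the limitation period under the stated rules.

24 September 2021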